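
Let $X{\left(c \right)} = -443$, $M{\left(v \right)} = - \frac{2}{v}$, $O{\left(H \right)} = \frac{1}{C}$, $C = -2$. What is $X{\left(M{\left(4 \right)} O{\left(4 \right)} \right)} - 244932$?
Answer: $-245375$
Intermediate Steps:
$O{\left(H \right)} = - \frac{1}{2}$ ($O{\left(H \right)} = \frac{1}{-2} = - \frac{1}{2}$)
$X{\left(M{\left(4 \right)} O{\left(4 \right)} \right)} - 244932 = -443 - 244932 = -245375$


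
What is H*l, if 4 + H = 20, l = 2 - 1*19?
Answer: -272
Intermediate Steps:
l = -17 (l = 2 - 19 = -17)
H = 16 (H = -4 + 20 = 16)
H*l = 16*(-17) = -272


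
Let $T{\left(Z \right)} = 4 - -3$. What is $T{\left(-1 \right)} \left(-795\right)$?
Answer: $-5565$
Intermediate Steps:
$T{\left(Z \right)} = 7$ ($T{\left(Z \right)} = 4 + 3 = 7$)
$T{\left(-1 \right)} \left(-795\right) = 7 \left(-795\right) = -5565$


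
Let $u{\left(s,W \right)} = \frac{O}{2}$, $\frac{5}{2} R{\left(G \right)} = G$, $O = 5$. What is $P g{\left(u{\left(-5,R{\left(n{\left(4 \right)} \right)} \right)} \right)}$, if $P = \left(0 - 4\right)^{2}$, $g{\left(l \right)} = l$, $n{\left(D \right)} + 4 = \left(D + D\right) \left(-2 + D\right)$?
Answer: $40$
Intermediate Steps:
$n{\left(D \right)} = -4 + 2 D \left(-2 + D\right)$ ($n{\left(D \right)} = -4 + \left(D + D\right) \left(-2 + D\right) = -4 + 2 D \left(-2 + D\right)$)
$R{\left(G \right)} = \frac{2 G}{5}$
$u{\left(s,W \right)} = \frac{5}{2}$
$P = 16$ ($P = \left(-4\right)^{2} = 16$)
$P g{\left(u{\left(-5,R{\left(n{\left(4 \right)} \right)} \right)} \right)} = 16 \cdot \frac{5}{2} = 40$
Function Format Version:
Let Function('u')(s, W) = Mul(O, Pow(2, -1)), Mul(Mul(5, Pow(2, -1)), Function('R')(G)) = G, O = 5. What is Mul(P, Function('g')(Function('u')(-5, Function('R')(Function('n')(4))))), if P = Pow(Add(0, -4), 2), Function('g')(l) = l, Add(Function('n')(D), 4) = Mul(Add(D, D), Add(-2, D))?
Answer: 40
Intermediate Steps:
Function('n')(D) = Add(-4, Mul(2, D, Add(-2, D))) (Function('n')(D) = Add(-4, Mul(Add(D, D), Add(-2, D))) = Add(-4, Mul(Mul(2, D), Add(-2, D))) = Add(-4, Mul(2, D, Add(-2, D))))
Function('R')(G) = Mul(Rational(2, 5), G)
Function('u')(s, W) = Rational(5, 2) (Function('u')(s, W) = Mul(5, Pow(2, -1)) = Mul(5, Rational(1, 2)) = Rational(5, 2))
P = 16 (P = Pow(-4, 2) = 16)
Mul(P, Function('g')(Function('u')(-5, Function('R')(Function('n')(4))))) = Mul(16, Rational(5, 2)) = 40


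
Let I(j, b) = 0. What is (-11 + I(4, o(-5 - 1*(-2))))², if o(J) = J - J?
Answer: 121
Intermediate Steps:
o(J) = 0
(-11 + I(4, o(-5 - 1*(-2))))² = (-11 + 0)² = (-11)² = 121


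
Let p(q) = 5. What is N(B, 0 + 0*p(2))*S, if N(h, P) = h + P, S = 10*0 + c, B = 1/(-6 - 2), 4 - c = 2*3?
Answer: ¼ ≈ 0.25000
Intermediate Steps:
c = -2 (c = 4 - 2*3 = 4 - 1*6 = 4 - 6 = -2)
B = -⅛ (B = 1/(-8) = -⅛ ≈ -0.12500)
S = -2 (S = 10*0 - 2 = 0 - 2 = -2)
N(h, P) = P + h
N(B, 0 + 0*p(2))*S = ((0 + 0*5) - ⅛)*(-2) = ((0 + 0) - ⅛)*(-2) = (0 - ⅛)*(-2) = -⅛*(-2) = ¼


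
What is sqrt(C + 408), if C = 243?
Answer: sqrt(651) ≈ 25.515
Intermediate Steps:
sqrt(C + 408) = sqrt(243 + 408) = sqrt(651)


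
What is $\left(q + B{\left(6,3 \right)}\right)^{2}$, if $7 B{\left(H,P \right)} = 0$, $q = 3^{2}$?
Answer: $81$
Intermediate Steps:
$q = 9$
$B{\left(H,P \right)} = 0$ ($B{\left(H,P \right)} = \frac{1}{7} \cdot 0 = 0$)
$\left(q + B{\left(6,3 \right)}\right)^{2} = \left(9 + 0\right)^{2} = 9^{2} = 81$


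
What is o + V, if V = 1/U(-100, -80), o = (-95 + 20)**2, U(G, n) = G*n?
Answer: 45000001/8000 ≈ 5625.0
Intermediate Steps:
o = 5625 (o = (-75)**2 = 5625)
V = 1/8000 (V = 1/(-100*(-80)) = 1/8000 ≈ 0.00012500)
o + V = 5625 + 1/8000 = 45000001/8000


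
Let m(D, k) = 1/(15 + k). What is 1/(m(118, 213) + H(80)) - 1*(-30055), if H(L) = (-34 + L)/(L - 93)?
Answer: 314823161/10475 ≈ 30055.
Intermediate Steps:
H(L) = (-34 + L)/(-93 + L)
1/(m(118, 213) + H(80)) - 1*(-30055) = 1/(1/(15 + 213) + (-34 + 80)/(-93 + 80)) - 1*(-30055) = 1/(1/228 + 46/(-13)) + 30055 = 1/(1/228 - 1/13*46) + 30055 = 1/(1/228 - 46/13) + 30055 = 1/(-10475/2964) + 30055 = -2964/10475 + 30055 = 314823161/10475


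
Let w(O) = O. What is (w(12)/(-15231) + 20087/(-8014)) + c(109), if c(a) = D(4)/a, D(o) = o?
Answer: -10956750983/4434891502 ≈ -2.4706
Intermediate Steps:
c(a) = 4/a
(w(12)/(-15231) + 20087/(-8014)) + c(109) = (12/(-15231) + 20087/(-8014)) + 4/109 = (12*(-1/15231) + 20087*(-1/8014)) + 4*(1/109) = (-4/5077 - 20087/8014) + 4/109 = -102013755/40687078 + 4/109 = -10956750983/4434891502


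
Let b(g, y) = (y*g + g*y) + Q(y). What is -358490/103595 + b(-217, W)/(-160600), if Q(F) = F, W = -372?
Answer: -3713008111/831867850 ≈ -4.4635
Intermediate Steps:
b(g, y) = y + 2*g*y (b(g, y) = (y*g + g*y) + y = (g*y + g*y) + y = 2*g*y + y = y + 2*g*y)
-358490/103595 + b(-217, W)/(-160600) = -358490/103595 - 372*(1 + 2*(-217))/(-160600) = -358490*1/103595 - 372*(1 - 434)*(-1/160600) = -71698/20719 - 372*(-433)*(-1/160600) = -71698/20719 + 161076*(-1/160600) = -71698/20719 - 40269/40150 = -3713008111/831867850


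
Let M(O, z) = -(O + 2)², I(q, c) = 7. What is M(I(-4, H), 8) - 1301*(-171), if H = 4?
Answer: 222390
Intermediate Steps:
M(O, z) = -(2 + O)²
M(I(-4, H), 8) - 1301*(-171) = -(2 + 7)² - 1301*(-171) = -1*9² + 222471 = -1*81 + 222471 = -81 + 222471 = 222390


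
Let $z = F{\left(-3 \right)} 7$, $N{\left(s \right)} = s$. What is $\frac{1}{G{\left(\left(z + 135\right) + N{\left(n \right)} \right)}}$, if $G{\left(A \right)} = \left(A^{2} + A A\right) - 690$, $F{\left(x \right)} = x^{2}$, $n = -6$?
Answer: $\frac{1}{73038} \approx 1.3692 \cdot 10^{-5}$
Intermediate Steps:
$z = 63$ ($z = \left(-3\right)^{2} \cdot 7 = 9 \cdot 7 = 63$)
$G{\left(A \right)} = -690 + 2 A^{2}$ ($G{\left(A \right)} = \left(A^{2} + A^{2}\right) - 690 = 2 A^{2} - 690 = -690 + 2 A^{2}$)
$\frac{1}{G{\left(\left(z + 135\right) + N{\left(n \right)} \right)}} = \frac{1}{-690 + 2 \left(\left(63 + 135\right) - 6\right)^{2}} = \frac{1}{-690 + 2 \left(198 - 6\right)^{2}} = \frac{1}{-690 + 2 \cdot 192^{2}} = \frac{1}{-690 + 2 \cdot 36864} = \frac{1}{-690 + 73728} = \frac{1}{73038}$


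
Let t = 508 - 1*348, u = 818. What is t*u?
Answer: 130880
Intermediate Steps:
t = 160 (t = 508 - 348 = 160)
t*u = 160*818 = 130880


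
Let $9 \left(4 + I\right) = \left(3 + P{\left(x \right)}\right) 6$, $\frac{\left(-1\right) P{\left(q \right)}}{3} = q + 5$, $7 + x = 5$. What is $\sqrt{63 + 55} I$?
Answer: $- 8 \sqrt{118} \approx -86.902$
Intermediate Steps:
$x = -2$ ($x = -7 + 5 = -2$)
$P{\left(q \right)} = -15 - 3 q$ ($P{\left(q \right)} = - 3 \left(q + 5\right) = - 3 \left(5 + q\right) = -15 - 3 q$)
$I = -8$ ($I = -4 + \frac{\left(3 - 9\right) 6}{9} = -4 + \frac{\left(-6\right) 6}{9} = -4 + \frac{1}{9} \left(-36\right) = -4 - 4 = -8$)
$\sqrt{63 + 55} I = \sqrt{63 + 55} \left(-8\right) = \sqrt{118} \left(-8\right) = - 8 \sqrt{118}$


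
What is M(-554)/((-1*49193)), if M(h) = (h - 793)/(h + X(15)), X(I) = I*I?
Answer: -1347/16184497 ≈ -8.3228e-5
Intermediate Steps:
X(I) = I²
M(h) = (-793 + h)/(225 + h) (M(h) = (h - 793)/(h + 15²) = (-793 + h)/(h + 225) = (-793 + h)/(225 + h))
M(-554)/((-1*49193)) = ((-793 - 554)/(225 - 554))/((-1*49193)) = (-1347/(-329))/(-49193) = -1/329*(-1347)*(-1/49193) = (1347/329)*(-1/49193) = -1347/16184497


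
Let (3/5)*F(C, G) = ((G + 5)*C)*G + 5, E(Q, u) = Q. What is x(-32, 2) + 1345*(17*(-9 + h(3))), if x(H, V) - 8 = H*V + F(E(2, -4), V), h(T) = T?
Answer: -137191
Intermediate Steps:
F(C, G) = 25/3 + 5*C*G*(5 + G)/3 (F(C, G) = 5*(((G + 5)*C)*G + 5)/3 = 5*(((5 + G)*C)*G + 5)/3 = 5*((C*(5 + G))*G + 5)/3 = 5*(C*G*(5 + G) + 5)/3 = 5*(5 + C*G*(5 + G))/3 = 25/3 + 5*C*G*(5 + G)/3)
x(H, V) = 49/3 + 10*V²/3 + 50*V/3 + H*V (x(H, V) = 8 + (H*V + (25/3 + (5/3)*2*V² + (25/3)*2*V)) = 8 + (H*V + (25/3 + 10*V²/3 + 50*V/3)) = 8 + (25/3 + 10*V²/3 + 50*V/3 + H*V) = 49/3 + 10*V²/3 + 50*V/3 + H*V)
x(-32, 2) + 1345*(17*(-9 + h(3))) = (49/3 + (10/3)*2² + (50/3)*2 - 32*2) + 1345*(17*(-9 + 3)) = (49/3 + (10/3)*4 + 100/3 - 64) + 1345*(17*(-6)) = (49/3 + 40/3 + 100/3 - 64) + 1345*(-102) = -1 - 137190 = -137191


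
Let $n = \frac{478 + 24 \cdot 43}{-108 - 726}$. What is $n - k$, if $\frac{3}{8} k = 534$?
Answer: $- \frac{594563}{417} \approx -1425.8$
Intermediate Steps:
$k = 1424$ ($k = \frac{8}{3} \cdot 534 = 1424$)
$n = - \frac{755}{417}$ ($n = \frac{478 + 1032}{-834} = 1510 \left(- \frac{1}{834}\right) = - \frac{755}{417} \approx -1.8106$)
$n - k = - \frac{755}{417} - 1424 = - \frac{594563}{417}$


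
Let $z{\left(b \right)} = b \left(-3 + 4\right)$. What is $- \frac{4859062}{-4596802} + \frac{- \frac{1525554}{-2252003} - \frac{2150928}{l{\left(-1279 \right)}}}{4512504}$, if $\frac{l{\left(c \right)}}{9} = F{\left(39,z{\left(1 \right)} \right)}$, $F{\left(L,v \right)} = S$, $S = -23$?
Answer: $\frac{94848551478742080329}{89534198906313084196} \approx 1.0594$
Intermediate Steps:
$z{\left(b \right)} = b$ ($z{\left(b \right)} = b 1 = b$)
$F{\left(L,v \right)} = -23$
$l{\left(c \right)} = -207$ ($l{\left(c \right)} = 9 \left(-23\right) = -207$)
$- \frac{4859062}{-4596802} + \frac{- \frac{1525554}{-2252003} - \frac{2150928}{l{\left(-1279 \right)}}}{4512504} = - \frac{4859062}{-4596802} + \frac{- \frac{1525554}{-2252003} - \frac{2150928}{-207}}{4512504} = \left(-4859062\right) \left(- \frac{1}{4596802}\right) + \left(\left(-1525554\right) \left(- \frac{1}{2252003}\right) - - \frac{238992}{23}\right) \frac{1}{4512504} = \frac{2429531}{2298401} + \left(\frac{1525554}{2252003} + \frac{238992}{23}\right) \frac{1}{4512504} = \frac{2429531}{2298401} + \frac{538245788718}{51796069} \cdot \frac{1}{4512504} = \frac{2429531}{2298401} + \frac{89707631453}{38954994757796} = \frac{94848551478742080329}{89534198906313084196}$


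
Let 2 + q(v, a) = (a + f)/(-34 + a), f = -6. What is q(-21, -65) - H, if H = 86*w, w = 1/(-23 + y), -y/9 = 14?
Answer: -10409/14751 ≈ -0.70565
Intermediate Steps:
y = -126 (y = -9*14 = -126)
q(v, a) = -2 + (-6 + a)/(-34 + a) (q(v, a) = -2 + (a - 6)/(-34 + a) = -2 + (-6 + a)/(-34 + a))
w = -1/149 (w = 1/(-23 - 126) = 1/(-149) = -1/149 ≈ -0.0067114)
H = -86/149 (H = 86*(-1/149) = -86/149 ≈ -0.57718)
q(-21, -65) - H = (62 - 1*(-65))/(-34 - 65) - 1*(-86/149) = (62 + 65)/(-99) + 86/149 = -1/99*127 + 86/149 = -127/99 + 86/149 = -10409/14751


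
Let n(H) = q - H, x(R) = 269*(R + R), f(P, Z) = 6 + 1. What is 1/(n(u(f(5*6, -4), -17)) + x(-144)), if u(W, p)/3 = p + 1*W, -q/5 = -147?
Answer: -1/76707 ≈ -1.3037e-5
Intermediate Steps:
f(P, Z) = 7
q = 735 (q = -5*(-147) = 735)
x(R) = 538*R (x(R) = 269*(2*R) = 538*R)
u(W, p) = 3*W + 3*p (u(W, p) = 3*(p + 1*W) = 3*(p + W) = 3*(W + p) = 3*W + 3*p)
n(H) = 735 - H
1/(n(u(f(5*6, -4), -17)) + x(-144)) = 1/((735 - (3*7 + 3*(-17))) + 538*(-144)) = 1/((735 - (21 - 51)) - 77472) = 1/((735 - 1*(-30)) - 77472) = 1/((735 + 30) - 77472) = 1/(765 - 77472) = 1/(-76707) = -1/76707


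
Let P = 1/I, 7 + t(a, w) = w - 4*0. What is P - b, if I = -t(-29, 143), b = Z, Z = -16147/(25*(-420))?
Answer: -551623/357000 ≈ -1.5452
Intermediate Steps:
t(a, w) = -7 + w (t(a, w) = -7 + (w - 4*0) = -7 + (w + 0) = -7 + w)
Z = 16147/10500 (Z = -16147/(-10500) = -16147*(-1/10500) = 16147/10500 ≈ 1.5378)
b = 16147/10500 ≈ 1.5378
I = -136 (I = -(-7 + 143) = -1*136 = -136)
P = -1/136 (P = 1/(-136) = -1/136 ≈ -0.0073529)
P - b = -1/136 - 1*16147/10500 = -1/136 - 16147/10500 = -551623/357000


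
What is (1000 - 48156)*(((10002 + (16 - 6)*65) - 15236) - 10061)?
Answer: 690599620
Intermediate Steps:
(1000 - 48156)*(((10002 + (16 - 6)*65) - 15236) - 10061) = -47156*(((10002 + 10*65) - 15236) - 10061) = -47156*(((10002 + 650) - 15236) - 10061) = -47156*((10652 - 15236) - 10061) = -47156*(-4584 - 10061) = -47156*(-14645) = 690599620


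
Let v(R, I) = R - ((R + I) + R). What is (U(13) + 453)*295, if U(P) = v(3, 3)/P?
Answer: 1735485/13 ≈ 1.3350e+5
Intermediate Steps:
v(R, I) = -I - R (v(R, I) = R - ((I + R) + R) = R - (I + 2*R) = R + (-I - 2*R) = -I - R)
U(P) = -6/P (U(P) = (-1*3 - 1*3)/P = (-3 - 3)/P = -6/P)
(U(13) + 453)*295 = (-6/13 + 453)*295 = (5883/13)*295 = 1735485/13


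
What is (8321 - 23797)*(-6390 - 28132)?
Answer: 534262472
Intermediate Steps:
(8321 - 23797)*(-6390 - 28132) = -15476*(-34522) = 534262472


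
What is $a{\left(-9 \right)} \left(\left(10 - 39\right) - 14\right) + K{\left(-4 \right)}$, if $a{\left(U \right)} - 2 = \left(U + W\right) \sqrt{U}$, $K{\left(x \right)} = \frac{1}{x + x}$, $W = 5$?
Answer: $- \frac{689}{8} + 516 i \approx -86.125 + 516.0 i$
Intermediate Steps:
$K{\left(x \right)} = \frac{1}{2 x}$
$a{\left(U \right)} = 2 + \sqrt{U} \left(5 + U\right)$ ($a{\left(U \right)} = 2 + \left(U + 5\right) \sqrt{U} = 2 + \left(5 + U\right) \sqrt{U} = 2 + \sqrt{U} \left(5 + U\right)$)
$a{\left(-9 \right)} \left(\left(10 - 39\right) - 14\right) + K{\left(-4 \right)} = \left(2 + \left(-9\right)^{\frac{3}{2}} + 5 \sqrt{-9}\right) \left(\left(10 - 39\right) - 14\right) + \frac{1}{2 \left(-4\right)} = \left(2 - 27 i + 5 \cdot 3 i\right) \left(-29 - 14\right) + \frac{1}{2} \left(- \frac{1}{4}\right) = \left(2 - 27 i + 15 i\right) \left(-43\right) - \frac{1}{8} = \left(2 - 12 i\right) \left(-43\right) - \frac{1}{8} = \left(-86 + 516 i\right) - \frac{1}{8} = - \frac{689}{8} + 516 i$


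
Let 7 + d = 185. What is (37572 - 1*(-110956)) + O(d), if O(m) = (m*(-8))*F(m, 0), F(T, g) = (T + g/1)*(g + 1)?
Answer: -104944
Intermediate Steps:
d = 178 (d = -7 + 185 = 178)
F(T, g) = (1 + g)*(T + g) (F(T, g) = (T + g*1)*(1 + g) = (T + g)*(1 + g) = (1 + g)*(T + g))
O(m) = -8*m² (O(m) = (m*(-8))*(m + 0 + 0² + m*0) = (-8*m)*(m + 0 + 0 + 0) = (-8*m)*m = -8*m²)
(37572 - 1*(-110956)) + O(d) = (37572 - 1*(-110956)) - 8*178² = (37572 + 110956) - 8*31684 = 148528 - 253472 = -104944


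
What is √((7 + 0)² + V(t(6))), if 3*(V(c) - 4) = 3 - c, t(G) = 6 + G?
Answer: 5*√2 ≈ 7.0711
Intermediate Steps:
V(c) = 5 - c/3 (V(c) = 4 + (3 - c)/3 = 4 + (1 - c/3) = 5 - c/3)
√((7 + 0)² + V(t(6))) = √((7 + 0)² + (5 - (6 + 6)/3)) = √(7² + (5 - ⅓*12)) = √(49 + (5 - 4)) = √(49 + 1) = √50 = 5*√2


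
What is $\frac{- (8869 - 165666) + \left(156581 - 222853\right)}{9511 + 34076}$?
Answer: $\frac{30175}{14529} \approx 2.0769$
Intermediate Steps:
$\frac{- (8869 - 165666) + \left(156581 - 222853\right)}{9511 + 34076} = \frac{\left(-1\right) \left(-156797\right) + \left(156581 - 222853\right)}{43587} = \left(156797 - 66272\right) \frac{1}{43587} = 90525 \cdot \frac{1}{43587} = \frac{30175}{14529}$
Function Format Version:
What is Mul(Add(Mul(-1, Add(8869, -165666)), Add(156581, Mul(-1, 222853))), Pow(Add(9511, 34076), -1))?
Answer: Rational(30175, 14529) ≈ 2.0769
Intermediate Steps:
Mul(Add(Mul(-1, Add(8869, -165666)), Add(156581, Mul(-1, 222853))), Pow(Add(9511, 34076), -1)) = Mul(Add(Mul(-1, -156797), Add(156581, -222853)), Pow(43587, -1)) = Mul(Add(156797, -66272), Rational(1, 43587)) = Mul(90525, Rational(1, 43587)) = Rational(30175, 14529)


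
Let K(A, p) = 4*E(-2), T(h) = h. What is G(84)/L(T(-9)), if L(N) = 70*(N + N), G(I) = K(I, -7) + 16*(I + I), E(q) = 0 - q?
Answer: -674/315 ≈ -2.1397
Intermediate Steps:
E(q) = -q
K(A, p) = 8 (K(A, p) = 4*(-1*(-2)) = 4*2 = 8)
G(I) = 8 + 32*I (G(I) = 8 + 16*(I + I) = 8 + 16*(2*I) = 8 + 32*I)
L(N) = 140*N (L(N) = 70*(2*N) = 140*N)
G(84)/L(T(-9)) = (8 + 32*84)/((140*(-9))) = (8 + 2688)/(-1260) = 2696*(-1/1260) = -674/315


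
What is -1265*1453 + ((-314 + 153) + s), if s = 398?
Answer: -1837808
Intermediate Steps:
-1265*1453 + ((-314 + 153) + s) = -1265*1453 + ((-314 + 153) + 398) = -1838045 + (-161 + 398) = -1838045 + 237 = -1837808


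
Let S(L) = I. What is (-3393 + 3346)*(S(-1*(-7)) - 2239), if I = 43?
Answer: 103212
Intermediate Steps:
S(L) = 43
(-3393 + 3346)*(S(-1*(-7)) - 2239) = (-3393 + 3346)*(43 - 2239) = -47*(-2196) = 103212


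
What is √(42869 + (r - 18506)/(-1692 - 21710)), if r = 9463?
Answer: 7*√479134162738/23402 ≈ 207.05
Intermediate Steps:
√(42869 + (r - 18506)/(-1692 - 21710)) = √(42869 + (9463 - 18506)/(-1692 - 21710)) = √(42869 - 9043/(-23402)) = √(42869 - 9043*(-1/23402)) = √(42869 + 9043/23402) = √(1003229381/23402) = 7*√479134162738/23402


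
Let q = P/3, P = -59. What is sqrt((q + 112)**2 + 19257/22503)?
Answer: 20*sqrt(10793976505)/22503 ≈ 92.338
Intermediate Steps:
q = -59/3 ≈ -19.667
sqrt((q + 112)**2 + 19257/22503) = sqrt((-59/3 + 112)**2 + 19257/22503) = sqrt((277/3)**2 + 19257*(1/22503)) = sqrt(76729/9 + 6419/7501) = sqrt(575602000/67509) = 20*sqrt(10793976505)/22503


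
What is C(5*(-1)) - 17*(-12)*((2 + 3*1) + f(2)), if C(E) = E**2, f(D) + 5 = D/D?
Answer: 229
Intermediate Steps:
f(D) = -4 (f(D) = -5 + D/D = -5 + 1 = -4)
C(5*(-1)) - 17*(-12)*((2 + 3*1) + f(2)) = (5*(-1))**2 - 17*(-12)*((2 + 3*1) - 4) = (-5)**2 - (-204)*((2 + 3) - 4) = 25 - (-204)*(5 - 4) = 25 - (-204) = 25 - 1*(-204) = 25 + 204 = 229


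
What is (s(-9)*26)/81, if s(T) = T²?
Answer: 26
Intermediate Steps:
(s(-9)*26)/81 = ((-9)²*26)/81 = (81*26)*(1/81) = 2106*(1/81) = 26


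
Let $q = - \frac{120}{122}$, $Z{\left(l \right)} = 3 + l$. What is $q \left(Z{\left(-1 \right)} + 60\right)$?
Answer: $- \frac{3720}{61} \approx -60.984$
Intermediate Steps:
$q = - \frac{60}{61}$ ($q = \left(-120\right) \frac{1}{122} = - \frac{60}{61} \approx -0.98361$)
$q \left(Z{\left(-1 \right)} + 60\right) = - \frac{60 \left(\left(3 - 1\right) + 60\right)}{61} = - \frac{60 \left(2 + 60\right)}{61} = \left(- \frac{60}{61}\right) 62 = - \frac{3720}{61}$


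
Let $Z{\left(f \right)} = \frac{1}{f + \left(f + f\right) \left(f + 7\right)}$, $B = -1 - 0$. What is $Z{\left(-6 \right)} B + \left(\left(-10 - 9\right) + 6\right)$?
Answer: $- \frac{233}{18} \approx -12.944$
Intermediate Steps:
$B = -1$ ($B = -1 + 0 = -1$)
$Z{\left(f \right)} = \frac{1}{f + 2 f \left(7 + f\right)}$
$Z{\left(-6 \right)} B + \left(\left(-10 - 9\right) + 6\right) = \frac{1}{\left(-6\right) \left(15 + 2 \left(-6\right)\right)} \left(-1\right) + \left(\left(-10 - 9\right) + 6\right) = - \frac{1}{6 \left(15 - 12\right)} \left(-1\right) + \left(-19 + 6\right) = - \frac{1}{6 \cdot 3} \left(-1\right) - 13 = \left(- \frac{1}{6}\right) \frac{1}{3} \left(-1\right) - 13 = \left(- \frac{1}{18}\right) \left(-1\right) - 13 = \frac{1}{18} - 13 = - \frac{233}{18}$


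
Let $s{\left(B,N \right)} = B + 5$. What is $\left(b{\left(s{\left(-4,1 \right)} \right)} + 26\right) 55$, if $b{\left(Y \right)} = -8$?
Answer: $990$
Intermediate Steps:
$s{\left(B,N \right)} = 5 + B$
$\left(b{\left(s{\left(-4,1 \right)} \right)} + 26\right) 55 = \left(-8 + 26\right) 55 = 18 \cdot 55 = 990$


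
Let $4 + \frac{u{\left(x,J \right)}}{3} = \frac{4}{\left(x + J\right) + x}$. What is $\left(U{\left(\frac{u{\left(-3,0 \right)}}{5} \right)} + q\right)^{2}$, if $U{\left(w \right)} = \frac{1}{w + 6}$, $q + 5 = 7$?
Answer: $\frac{1369}{256} \approx 5.3477$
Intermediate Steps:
$q = 2$ ($q = -5 + 7 = 2$)
$u{\left(x,J \right)} = -12 + \frac{12}{J + 2 x}$ ($u{\left(x,J \right)} = -12 + 3 \frac{4}{\left(x + J\right) + x} = -12 + 3 \frac{4}{\left(J + x\right) + x} = -12 + 3 \frac{4}{J + 2 x} = -12 + \frac{12}{J + 2 x}$)
$U{\left(w \right)} = \frac{1}{6 + w}$
$\left(U{\left(\frac{u{\left(-3,0 \right)}}{5} \right)} + q\right)^{2} = \left(\frac{1}{6 + \frac{12 \frac{1}{0 + 2 \left(-3\right)} \left(1 - 0 - -6\right)}{5}} + 2\right)^{2} = \left(\frac{1}{6 + \frac{12 \left(1 + 0 + 6\right)}{0 - 6} \cdot \frac{1}{5}} + 2\right)^{2} = \left(\frac{1}{6 + 12 \frac{1}{-6} \cdot 7 \cdot \frac{1}{5}} + 2\right)^{2} = \left(\frac{1}{6 + 12 \left(- \frac{1}{6}\right) 7 \cdot \frac{1}{5}} + 2\right)^{2} = \left(\frac{1}{6 - \frac{14}{5}} + 2\right)^{2} = \left(\frac{1}{\frac{16}{5}} + 2\right)^{2} = \left(\frac{5}{16} + 2\right)^{2} = \left(\frac{37}{16}\right)^{2} = \frac{1369}{256}$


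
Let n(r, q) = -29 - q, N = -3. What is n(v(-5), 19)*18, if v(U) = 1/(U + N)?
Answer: -864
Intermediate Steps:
v(U) = 1/(-3 + U) (v(U) = 1/(U - 3) = 1/(-3 + U))
n(v(-5), 19)*18 = (-29 - 1*19)*18 = (-29 - 19)*18 = -48*18 = -864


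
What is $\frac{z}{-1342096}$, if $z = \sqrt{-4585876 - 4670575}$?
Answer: $- \frac{i \sqrt{9256451}}{1342096} \approx - 0.0022669 i$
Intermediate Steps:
$z = i \sqrt{9256451}$ ($z = \sqrt{-9256451} = i \sqrt{9256451} \approx 3042.4 i$)
$\frac{z}{-1342096} = \frac{i \sqrt{9256451}}{-1342096} = i \sqrt{9256451} \left(- \frac{1}{1342096}\right) = - \frac{i \sqrt{9256451}}{1342096}$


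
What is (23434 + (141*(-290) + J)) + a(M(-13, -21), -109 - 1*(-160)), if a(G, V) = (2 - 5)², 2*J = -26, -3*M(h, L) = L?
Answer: -17460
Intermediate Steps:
M(h, L) = -L/3
J = -13 (J = (½)*(-26) = -13)
a(G, V) = 9 (a(G, V) = (-3)² = 9)
(23434 + (141*(-290) + J)) + a(M(-13, -21), -109 - 1*(-160)) = (23434 + (141*(-290) - 13)) + 9 = (23434 + (-40890 - 13)) + 9 = (23434 - 40903) + 9 = -17469 + 9 = -17460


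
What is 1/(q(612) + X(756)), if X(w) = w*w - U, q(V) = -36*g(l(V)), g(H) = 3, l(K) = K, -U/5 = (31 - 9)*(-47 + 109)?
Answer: 1/578248 ≈ 1.7294e-6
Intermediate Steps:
U = -6820 (U = -5*(31 - 9)*(-47 + 109) = -110*62 = -5*1364 = -6820)
q(V) = -108 (q(V) = -36*3 = -108)
X(w) = 6820 + w² (X(w) = w*w - 1*(-6820) = w² + 6820 = 6820 + w²)
1/(q(612) + X(756)) = 1/(-108 + (6820 + 756²)) = 1/(-108 + (6820 + 571536)) = 1/(-108 + 578356) = 1/578248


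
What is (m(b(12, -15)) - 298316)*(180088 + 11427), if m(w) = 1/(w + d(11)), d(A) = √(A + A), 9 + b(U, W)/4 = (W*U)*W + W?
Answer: -3272965772118417500/57287797 - 191515*√22/114575594 ≈ -5.7132e+10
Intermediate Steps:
b(U, W) = -36 + 4*W + 4*U*W² (b(U, W) = -36 + 4*((W*U)*W + W) = -36 + 4*((U*W)*W + W) = -36 + 4*(U*W² + W) = -36 + 4*(W + U*W²) = -36 + (4*W + 4*U*W²) = -36 + 4*W + 4*U*W²)
d(A) = √2*√A (d(A) = √(2*A) = √2*√A)
m(w) = 1/(w + √22) (m(w) = 1/(w + √2*√11) = 1/(w + √22))
(m(b(12, -15)) - 298316)*(180088 + 11427) = (1/((-36 + 4*(-15) + 4*12*(-15)²) + √22) - 298316)*(180088 + 11427) = (1/((-36 - 60 + 4*12*225) + √22) - 298316)*191515 = (1/((-36 - 60 + 10800) + √22) - 298316)*191515 = (1/(10704 + √22) - 298316)*191515 = (-298316 + 1/(10704 + √22))*191515 = -57131988740 + 191515/(10704 + √22)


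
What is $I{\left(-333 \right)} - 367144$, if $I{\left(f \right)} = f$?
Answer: $-367477$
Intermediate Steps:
$I{\left(-333 \right)} - 367144 = -333 - 367144 = -367477$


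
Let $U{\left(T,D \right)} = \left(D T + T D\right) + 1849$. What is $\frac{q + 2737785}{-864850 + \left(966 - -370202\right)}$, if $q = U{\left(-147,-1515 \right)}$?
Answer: $- \frac{1592522}{246841} \approx -6.4516$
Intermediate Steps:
$U{\left(T,D \right)} = 1849 + 2 D T$ ($U{\left(T,D \right)} = \left(D T + D T\right) + 1849 = 2 D T + 1849 = 1849 + 2 D T$)
$q = 447259$ ($q = 1849 + 2 \left(-1515\right) \left(-147\right) = 1849 + 445410 = 447259$)
$\frac{q + 2737785}{-864850 + \left(966 - -370202\right)} = \frac{447259 + 2737785}{-864850 + \left(966 - -370202\right)} = \frac{3185044}{-864850 + \left(966 + 370202\right)} = \frac{3185044}{-864850 + 371168} = \frac{3185044}{-493682} = 3185044 \left(- \frac{1}{493682}\right) = - \frac{1592522}{246841}$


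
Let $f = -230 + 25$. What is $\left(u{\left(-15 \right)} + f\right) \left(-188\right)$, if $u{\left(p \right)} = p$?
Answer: $41360$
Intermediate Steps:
$f = -205$
$\left(u{\left(-15 \right)} + f\right) \left(-188\right) = \left(-15 - 205\right) \left(-188\right) = \left(-220\right) \left(-188\right) = 41360$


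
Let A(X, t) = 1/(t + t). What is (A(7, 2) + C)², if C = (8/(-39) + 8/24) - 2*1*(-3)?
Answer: 990025/24336 ≈ 40.682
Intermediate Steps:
A(X, t) = 1/(2*t)
C = 239/39 (C = (8*(-1/39) + 8*(1/24)) - 2*(-3) = (-8/39 + ⅓) + 6 = 5/39 + 6 = 239/39 ≈ 6.1282)
(A(7, 2) + C)² = ((½)/2 + 239/39)² = ((½)*(½) + 239/39)² = (¼ + 239/39)² = (995/156)² = 990025/24336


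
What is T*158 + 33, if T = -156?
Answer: -24615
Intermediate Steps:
T*158 + 33 = -156*158 + 33 = -24648 + 33 = -24615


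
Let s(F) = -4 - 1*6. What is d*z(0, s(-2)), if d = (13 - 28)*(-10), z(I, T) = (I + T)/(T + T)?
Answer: 75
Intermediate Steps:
s(F) = -10 (s(F) = -4 - 6 = -10)
z(I, T) = (I + T)/(2*T) (z(I, T) = (I + T)/((2*T)) = (I + T)*(1/(2*T)) = (I + T)/(2*T))
d = 150 (d = -15*(-10) = 150)
d*z(0, s(-2)) = 150*((½)*(0 - 10)/(-10)) = 150*((½)*(-⅒)*(-10)) = 150*(½) = 75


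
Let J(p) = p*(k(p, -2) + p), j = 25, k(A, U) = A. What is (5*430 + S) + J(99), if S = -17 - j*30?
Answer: 20985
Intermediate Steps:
J(p) = 2*p² (J(p) = p*(p + p) = p*(2*p) = 2*p²)
S = -767 (S = -17 - 1*25*30 = -17 - 25*30 = -17 - 750 = -767)
(5*430 + S) + J(99) = (5*430 - 767) + 2*99² = (2150 - 767) + 2*9801 = 1383 + 19602 = 20985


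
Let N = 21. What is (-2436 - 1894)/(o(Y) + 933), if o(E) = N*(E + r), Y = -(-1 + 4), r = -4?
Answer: -2165/393 ≈ -5.5089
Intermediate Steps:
Y = -3 (Y = -1*3 = -3)
o(E) = -84 + 21*E (o(E) = 21*(E - 4) = 21*(-4 + E) = -84 + 21*E)
(-2436 - 1894)/(o(Y) + 933) = (-2436 - 1894)/((-84 + 21*(-3)) + 933) = -4330/((-84 - 63) + 933) = -4330/(-147 + 933) = -4330/786 = -4330*1/786 = -2165/393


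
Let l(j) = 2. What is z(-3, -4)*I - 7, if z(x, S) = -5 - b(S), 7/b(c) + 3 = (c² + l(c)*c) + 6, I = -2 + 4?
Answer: -201/11 ≈ -18.273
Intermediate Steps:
I = 2
b(c) = 7/(3 + c² + 2*c) (b(c) = 7/(-3 + ((c² + 2*c) + 6)) = 7/(-3 + (6 + c² + 2*c)) = 7/(3 + c² + 2*c))
z(x, S) = -5 - 7/(3 + S² + 2*S)
z(-3, -4)*I - 7 = ((-22 - 10*(-4) - 5*(-4)²)/(3 + (-4)² + 2*(-4)))*2 - 7 = ((-22 + 40 - 5*16)/(3 + 16 - 8))*2 - 7 = ((-22 + 40 - 80)/11)*2 - 7 = ((1/11)*(-62))*2 - 7 = -62/11*2 - 7 = -124/11 - 7 = -201/11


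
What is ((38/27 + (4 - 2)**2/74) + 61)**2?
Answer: 3893635201/998001 ≈ 3901.4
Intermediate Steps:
((38/27 + (4 - 2)**2/74) + 61)**2 = ((38*(1/27) + 2**2*(1/74)) + 61)**2 = ((38/27 + 4*(1/74)) + 61)**2 = ((38/27 + 2/37) + 61)**2 = (1460/999 + 61)**2 = (62399/999)**2 = 3893635201/998001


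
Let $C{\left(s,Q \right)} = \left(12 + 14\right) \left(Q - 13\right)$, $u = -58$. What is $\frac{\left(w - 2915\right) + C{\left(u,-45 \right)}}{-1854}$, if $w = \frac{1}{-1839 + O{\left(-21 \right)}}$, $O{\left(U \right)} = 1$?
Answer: $\frac{903275}{378628} \approx 2.3857$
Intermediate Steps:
$C{\left(s,Q \right)} = -338 + 26 Q$ ($C{\left(s,Q \right)} = 26 \left(-13 + Q\right) = -338 + 26 Q$)
$w = - \frac{1}{1838}$ ($w = \frac{1}{-1839 + 1} = \frac{1}{-1838} = - \frac{1}{1838} \approx -0.00054407$)
$\frac{\left(w - 2915\right) + C{\left(u,-45 \right)}}{-1854} = \frac{\left(- \frac{1}{1838} - 2915\right) + \left(-338 + 26 \left(-45\right)\right)}{-1854} = \left(- \frac{5357771}{1838} - 1508\right) \left(- \frac{1}{1854}\right) = \left(- \frac{8129475}{1838}\right) \left(- \frac{1}{1854}\right) = \frac{903275}{378628}$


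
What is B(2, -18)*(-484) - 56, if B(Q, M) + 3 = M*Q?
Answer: 18820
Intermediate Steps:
B(Q, M) = -3 + M*Q
B(2, -18)*(-484) - 56 = (-3 - 18*2)*(-484) - 56 = (-3 - 36)*(-484) - 56 = -39*(-484) - 56 = 18876 - 56 = 18820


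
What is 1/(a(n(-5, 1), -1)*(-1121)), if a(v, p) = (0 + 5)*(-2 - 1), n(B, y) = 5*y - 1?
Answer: 1/16815 ≈ 5.9471e-5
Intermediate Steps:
n(B, y) = -1 + 5*y
a(v, p) = -15 (a(v, p) = 5*(-3) = -15)
1/(a(n(-5, 1), -1)*(-1121)) = 1/(-15*(-1121)) = 1/16815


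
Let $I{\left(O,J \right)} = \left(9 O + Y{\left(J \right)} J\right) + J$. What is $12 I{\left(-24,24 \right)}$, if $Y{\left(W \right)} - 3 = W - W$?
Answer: $-1440$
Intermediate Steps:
$Y{\left(W \right)} = 3$ ($Y{\left(W \right)} = 3 + \left(W - W\right) = 3 + 0 = 3$)
$I{\left(O,J \right)} = 4 J + 9 O$ ($I{\left(O,J \right)} = \left(9 O + 3 J\right) + J = \left(3 J + 9 O\right) + J = 4 J + 9 O$)
$12 I{\left(-24,24 \right)} = 12 \left(4 \cdot 24 + 9 \left(-24\right)\right) = 12 \left(96 - 216\right) = 12 \left(-120\right) = -1440$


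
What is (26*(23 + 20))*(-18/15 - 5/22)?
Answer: -87763/55 ≈ -1595.7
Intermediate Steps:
(26*(23 + 20))*(-18/15 - 5/22) = (26*43)*(-18*1/15 - 5*1/22) = 1118*(-6/5 - 5/22) = 1118*(-157/110) = -87763/55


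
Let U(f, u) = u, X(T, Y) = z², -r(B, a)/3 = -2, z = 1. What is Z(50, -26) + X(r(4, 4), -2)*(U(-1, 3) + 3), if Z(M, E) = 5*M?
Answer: 256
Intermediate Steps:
r(B, a) = 6 (r(B, a) = -3*(-2) = 6)
X(T, Y) = 1 (X(T, Y) = 1² = 1)
Z(50, -26) + X(r(4, 4), -2)*(U(-1, 3) + 3) = 5*50 + 1*(3 + 3) = 250 + 1*6 = 250 + 6 = 256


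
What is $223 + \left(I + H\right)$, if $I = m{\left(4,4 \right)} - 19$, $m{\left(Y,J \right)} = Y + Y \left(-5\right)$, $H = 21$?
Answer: $209$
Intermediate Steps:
$m{\left(Y,J \right)} = - 4 Y$ ($m{\left(Y,J \right)} = Y - 5 Y = - 4 Y$)
$I = -35$ ($I = \left(-4\right) 4 - 19 = -16 - 19 = -35$)
$223 + \left(I + H\right) = 223 + \left(-35 + 21\right) = 223 - 14 = 209$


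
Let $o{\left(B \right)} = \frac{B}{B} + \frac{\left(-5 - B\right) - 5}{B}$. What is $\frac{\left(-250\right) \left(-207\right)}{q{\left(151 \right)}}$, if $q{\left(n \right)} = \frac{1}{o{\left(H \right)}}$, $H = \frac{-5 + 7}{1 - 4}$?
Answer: $776250$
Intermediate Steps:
$H = - \frac{2}{3}$ ($H = \frac{2}{-3} = 2 \left(- \frac{1}{3}\right) = - \frac{2}{3} \approx -0.66667$)
$o{\left(B \right)} = 1 + \frac{-10 - B}{B}$ ($o{\left(B \right)} = 1 + \frac{\left(-5 - B\right) - 5}{B} = 1 + \frac{-10 - B}{B}$)
$q{\left(n \right)} = \frac{1}{15}$ ($q{\left(n \right)} = \frac{1}{\left(-10\right) \frac{1}{- \frac{2}{3}}} = \frac{1}{\left(-10\right) \left(- \frac{3}{2}\right)} = \frac{1}{15}$)
$\frac{\left(-250\right) \left(-207\right)}{q{\left(151 \right)}} = \left(-250\right) \left(-207\right) \frac{1}{\frac{1}{15}} = 51750 \cdot 15 = 776250$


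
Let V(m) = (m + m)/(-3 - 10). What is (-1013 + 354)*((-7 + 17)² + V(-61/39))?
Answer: -33491698/507 ≈ -66059.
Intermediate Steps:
V(m) = -2*m/13 (V(m) = (2*m)/(-13) = (2*m)*(-1/13) = -2*m/13)
(-1013 + 354)*((-7 + 17)² + V(-61/39)) = (-1013 + 354)*((-7 + 17)² - (-122)/(13*39)) = -659*(10² - (-122)/(13*39)) = -659*(100 - 2/13*(-61/39)) = -659*(100 + 122/507) = -659*50822/507 = -33491698/507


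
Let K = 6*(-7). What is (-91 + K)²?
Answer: 17689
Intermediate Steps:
K = -42
(-91 + K)² = (-91 - 42)² = (-133)² = 17689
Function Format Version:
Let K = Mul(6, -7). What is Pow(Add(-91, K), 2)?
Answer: 17689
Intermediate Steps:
K = -42
Pow(Add(-91, K), 2) = Pow(Add(-91, -42), 2) = Pow(-133, 2) = 17689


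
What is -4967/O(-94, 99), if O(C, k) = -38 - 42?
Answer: 4967/80 ≈ 62.088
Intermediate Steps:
O(C, k) = -80
-4967/O(-94, 99) = -4967/(-80) = -4967*(-1/80) = 4967/80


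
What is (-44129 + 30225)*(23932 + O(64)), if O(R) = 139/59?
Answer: -19634213808/59 ≈ -3.3278e+8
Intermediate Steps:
O(R) = 139/59 (O(R) = 139*(1/59) = 139/59)
(-44129 + 30225)*(23932 + O(64)) = (-44129 + 30225)*(23932 + 139/59) = -13904*1412127/59 = -19634213808/59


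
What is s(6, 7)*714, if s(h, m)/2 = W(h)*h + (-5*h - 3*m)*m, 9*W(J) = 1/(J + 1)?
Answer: -509660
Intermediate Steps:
W(J) = 1/(9*(1 + J)) (W(J) = 1/(9*(J + 1)) = 1/(9*(1 + J)))
s(h, m) = 2*m*(-5*h - 3*m) + 2*h/(9*(1 + h)) (s(h, m) = 2*((1/(9*(1 + h)))*h + (-5*h - 3*m)*m) = 2*(h/(9*(1 + h)) + m*(-5*h - 3*m)) = 2*(m*(-5*h - 3*m) + h/(9*(1 + h))) = 2*m*(-5*h - 3*m) + 2*h/(9*(1 + h)))
s(6, 7)*714 = (2*(6 - 9*7*(1 + 6)*(3*7 + 5*6))/(9*(1 + 6)))*714 = ((2/9)*(6 - 9*7*7*(21 + 30))/7)*714 = ((2/9)*(1/7)*(6 - 9*7*7*51))*714 = ((2/9)*(1/7)*(6 - 22491))*714 = ((2/9)*(1/7)*(-22485))*714 = -14990/21*714 = -509660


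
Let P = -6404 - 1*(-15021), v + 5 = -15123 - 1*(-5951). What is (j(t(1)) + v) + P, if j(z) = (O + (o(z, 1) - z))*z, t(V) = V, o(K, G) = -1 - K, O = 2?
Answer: -561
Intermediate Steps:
v = -9177 (v = -5 + (-15123 - 1*(-5951)) = -5 + (-15123 + 5951) = -5 - 9172 = -9177)
j(z) = z*(1 - 2*z) (j(z) = (2 + ((-1 - z) - z))*z = (2 + (-1 - 2*z))*z = (1 - 2*z)*z = z*(1 - 2*z))
P = 8617 (P = -6404 + 15021 = 8617)
(j(t(1)) + v) + P = (1*(1 - 2*1) - 9177) + 8617 = (1*(1 - 2) - 9177) + 8617 = (1*(-1) - 9177) + 8617 = (-1 - 9177) + 8617 = -9178 + 8617 = -561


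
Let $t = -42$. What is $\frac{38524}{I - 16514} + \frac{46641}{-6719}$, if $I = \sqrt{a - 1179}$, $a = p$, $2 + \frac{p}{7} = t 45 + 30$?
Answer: $- \frac{16994761714753}{1832448742071} - \frac{38524 i \sqrt{14213}}{272726409} \approx -9.2743 - 0.01684 i$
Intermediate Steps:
$p = -13034$ ($p = -14 + 7 \left(\left(-42\right) 45 + 30\right) = -14 + 7 \left(-1890 + 30\right) = -14 + 7 \left(-1860\right) = -14 - 13020 = -13034$)
$a = -13034$
$I = i \sqrt{14213}$ ($I = \sqrt{-13034 - 1179} = \sqrt{-14213} = i \sqrt{14213} \approx 119.22 i$)
$\frac{38524}{I - 16514} + \frac{46641}{-6719} = \frac{38524}{i \sqrt{14213} - 16514} + \frac{46641}{-6719} = \frac{38524}{i \sqrt{14213} - 16514} + 46641 \left(- \frac{1}{6719}\right) = \frac{38524}{-16514 + i \sqrt{14213}} - \frac{46641}{6719} = - \frac{46641}{6719} + \frac{38524}{-16514 + i \sqrt{14213}}$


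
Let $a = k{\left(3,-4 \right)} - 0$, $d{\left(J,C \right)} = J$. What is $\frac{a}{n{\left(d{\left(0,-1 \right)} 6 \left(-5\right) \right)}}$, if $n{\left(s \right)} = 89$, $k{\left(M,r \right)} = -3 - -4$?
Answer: $\frac{1}{89} \approx 0.011236$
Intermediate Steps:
$k{\left(M,r \right)} = 1$ ($k{\left(M,r \right)} = -3 + 4 = 1$)
$a = 1$ ($a = 1 - 0 = 1 + 0 = 1$)
$\frac{a}{n{\left(d{\left(0,-1 \right)} 6 \left(-5\right) \right)}} = 1 \cdot \frac{1}{89} = \frac{1}{89}$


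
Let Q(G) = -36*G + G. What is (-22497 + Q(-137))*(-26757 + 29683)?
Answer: -51796052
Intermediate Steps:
Q(G) = -35*G
(-22497 + Q(-137))*(-26757 + 29683) = (-22497 - 35*(-137))*(-26757 + 29683) = (-22497 + 4795)*2926 = -17702*2926 = -51796052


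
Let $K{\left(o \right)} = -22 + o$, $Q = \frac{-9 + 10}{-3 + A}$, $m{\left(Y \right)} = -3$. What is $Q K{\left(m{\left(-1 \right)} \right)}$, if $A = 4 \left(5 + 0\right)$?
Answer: $- \frac{25}{17} \approx -1.4706$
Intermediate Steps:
$A = 20$ ($A = 4 \cdot 5 = 20$)
$Q = \frac{1}{17}$ ($Q = \frac{-9 + 10}{-3 + 20} = 1 \cdot \frac{1}{17} = \frac{1}{17} \approx 0.058824$)
$Q K{\left(m{\left(-1 \right)} \right)} = \frac{-22 - 3}{17} = \frac{1}{17} \left(-25\right) = - \frac{25}{17}$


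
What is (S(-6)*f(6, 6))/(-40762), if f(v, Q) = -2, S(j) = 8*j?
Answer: -48/20381 ≈ -0.0023551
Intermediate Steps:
(S(-6)*f(6, 6))/(-40762) = ((8*(-6))*(-2))/(-40762) = -48*(-2)*(-1/40762) = 96*(-1/40762) = -48/20381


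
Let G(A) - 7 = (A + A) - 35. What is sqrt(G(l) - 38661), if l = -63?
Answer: I*sqrt(38815) ≈ 197.02*I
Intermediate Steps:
G(A) = -28 + 2*A (G(A) = 7 + ((A + A) - 35) = 7 + (2*A - 35) = 7 + (-35 + 2*A) = -28 + 2*A)
sqrt(G(l) - 38661) = sqrt((-28 + 2*(-63)) - 38661) = sqrt((-28 - 126) - 38661) = sqrt(-154 - 38661) = sqrt(-38815) = I*sqrt(38815)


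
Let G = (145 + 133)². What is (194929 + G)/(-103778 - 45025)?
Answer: -272213/148803 ≈ -1.8294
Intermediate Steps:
G = 77284 (G = 278² = 77284)
(194929 + G)/(-103778 - 45025) = (194929 + 77284)/(-103778 - 45025) = 272213/(-148803) = 272213*(-1/148803) = -272213/148803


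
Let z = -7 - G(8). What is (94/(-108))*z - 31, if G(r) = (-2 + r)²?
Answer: 347/54 ≈ 6.4259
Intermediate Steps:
z = -43 (z = -7 - (-2 + 8)² = -7 - 1*6² = -7 - 1*36 = -7 - 36 = -43)
(94/(-108))*z - 31 = (94/(-108))*(-43) - 31 = (94*(-1/108))*(-43) - 31 = -47/54*(-43) - 31 = 2021/54 - 31 = 347/54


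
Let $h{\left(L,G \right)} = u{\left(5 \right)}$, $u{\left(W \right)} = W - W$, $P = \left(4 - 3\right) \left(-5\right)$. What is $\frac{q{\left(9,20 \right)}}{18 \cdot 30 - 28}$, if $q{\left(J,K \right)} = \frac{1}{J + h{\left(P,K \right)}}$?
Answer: $\frac{1}{4608} \approx 0.00021701$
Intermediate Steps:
$P = -5$ ($P = 1 \left(-5\right) = -5$)
$u{\left(W \right)} = 0$
$h{\left(L,G \right)} = 0$
$q{\left(J,K \right)} = \frac{1}{J}$ ($q{\left(J,K \right)} = \frac{1}{J + 0} = \frac{1}{J}$)
$\frac{q{\left(9,20 \right)}}{18 \cdot 30 - 28} = \frac{1}{9 \left(18 \cdot 30 - 28\right)} = \frac{1}{9 \left(540 - 28\right)} = \frac{1}{9 \cdot 512} = \frac{1}{9} \cdot \frac{1}{512} = \frac{1}{4608}$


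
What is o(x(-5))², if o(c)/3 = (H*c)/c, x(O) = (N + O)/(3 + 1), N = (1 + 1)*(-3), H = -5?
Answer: 225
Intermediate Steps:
N = -6 (N = 2*(-3) = -6)
x(O) = -3/2 + O/4 (x(O) = (-6 + O)/(3 + 1) = (-6 + O)/4 = (-6 + O)*(¼) = -3/2 + O/4)
o(c) = -15 (o(c) = 3*((-5*c)/c) = 3*(-5) = -15)
o(x(-5))² = (-15)² = 225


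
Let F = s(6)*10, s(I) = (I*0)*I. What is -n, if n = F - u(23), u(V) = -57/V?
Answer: -57/23 ≈ -2.4783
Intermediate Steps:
s(I) = 0 (s(I) = 0*I = 0)
F = 0 (F = 0*10 = 0)
n = 57/23 (n = 0 - (-57)/23 = 0 - 1*(-57/23) = 0 + 57/23 = 57/23 ≈ 2.4783)
-n = -1*57/23 = -57/23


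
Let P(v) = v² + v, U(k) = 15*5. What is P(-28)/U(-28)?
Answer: 252/25 ≈ 10.080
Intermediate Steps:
U(k) = 75
P(v) = v + v²
P(-28)/U(-28) = -28*(1 - 28)/75 = -28*(-27)*(1/75) = 756*(1/75) = 252/25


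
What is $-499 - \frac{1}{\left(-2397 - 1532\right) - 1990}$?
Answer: $- \frac{2953580}{5919} \approx -499.0$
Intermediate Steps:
$-499 - \frac{1}{\left(-2397 - 1532\right) - 1990} = -499 - \frac{1}{-3929 - 1990} = -499 - \frac{1}{-5919} = -499 - - \frac{1}{5919} = -499 + \frac{1}{5919} = - \frac{2953580}{5919}$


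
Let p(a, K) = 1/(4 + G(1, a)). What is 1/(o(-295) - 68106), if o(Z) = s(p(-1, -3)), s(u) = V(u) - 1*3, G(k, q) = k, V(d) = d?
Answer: -5/340544 ≈ -1.4682e-5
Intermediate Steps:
p(a, K) = ⅕ (p(a, K) = 1/(4 + 1) = 1/5 = ⅕)
s(u) = -3 + u (s(u) = u - 1*3 = u - 3 = -3 + u)
o(Z) = -14/5 (o(Z) = -3 + ⅕ = -14/5)
1/(o(-295) - 68106) = 1/(-14/5 - 68106) = 1/(-340544/5) = -5/340544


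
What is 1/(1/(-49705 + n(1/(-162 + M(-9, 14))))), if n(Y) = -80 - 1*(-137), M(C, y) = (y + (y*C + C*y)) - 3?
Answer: -49648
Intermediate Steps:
M(C, y) = -3 + y + 2*C*y (M(C, y) = (y + (C*y + C*y)) - 3 = (y + 2*C*y) - 3 = -3 + y + 2*C*y)
n(Y) = 57 (n(Y) = -80 + 137 = 57)
1/(1/(-49705 + n(1/(-162 + M(-9, 14))))) = 1/(1/(-49705 + 57)) = 1/(1/(-49648)) = 1/(-1/49648) = -49648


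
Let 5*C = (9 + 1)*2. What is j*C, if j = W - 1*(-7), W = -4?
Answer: 12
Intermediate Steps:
C = 4 (C = ((9 + 1)*2)/5 = (10*2)/5 = (1/5)*20 = 4)
j = 3 (j = -4 - 1*(-7) = -4 + 7 = 3)
j*C = 3*4 = 12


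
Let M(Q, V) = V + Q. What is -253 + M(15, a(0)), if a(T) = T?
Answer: -238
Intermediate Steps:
M(Q, V) = Q + V
-253 + M(15, a(0)) = -253 + (15 + 0) = -253 + 15 = -238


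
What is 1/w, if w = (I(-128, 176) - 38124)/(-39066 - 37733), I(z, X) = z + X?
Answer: 76799/38076 ≈ 2.0170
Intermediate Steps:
I(z, X) = X + z
w = 38076/76799 (w = ((176 - 128) - 38124)/(-39066 - 37733) = (48 - 38124)/(-76799) = -38076*(-1/76799) = 38076/76799 ≈ 0.49579)
1/w = 1/(38076/76799) = 76799/38076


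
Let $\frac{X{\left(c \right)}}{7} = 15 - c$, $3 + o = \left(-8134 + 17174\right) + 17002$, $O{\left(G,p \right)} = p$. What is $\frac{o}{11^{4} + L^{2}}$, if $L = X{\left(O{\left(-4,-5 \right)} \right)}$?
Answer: $\frac{26039}{34241} \approx 0.76046$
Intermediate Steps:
$o = 26039$ ($o = -3 + \left(\left(-8134 + 17174\right) + 17002\right) = -3 + \left(9040 + 17002\right) = -3 + 26042 = 26039$)
$X{\left(c \right)} = 105 - 7 c$ ($X{\left(c \right)} = 7 \left(15 - c\right) = 105 - 7 c$)
$L = 140$ ($L = 105 - -35 = 105 + 35 = 140$)
$\frac{o}{11^{4} + L^{2}} = \frac{26039}{11^{4} + 140^{2}} = \frac{26039}{14641 + 19600} = \frac{26039}{34241}$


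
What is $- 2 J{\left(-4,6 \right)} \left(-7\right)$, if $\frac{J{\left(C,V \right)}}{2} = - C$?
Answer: $112$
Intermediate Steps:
$J{\left(C,V \right)} = - 2 C$ ($J{\left(C,V \right)} = 2 \left(- C\right) = - 2 C$)
$- 2 J{\left(-4,6 \right)} \left(-7\right) = - 2 \left(\left(-2\right) \left(-4\right)\right) \left(-7\right) = \left(-2\right) 8 \left(-7\right) = \left(-16\right) \left(-7\right) = 112$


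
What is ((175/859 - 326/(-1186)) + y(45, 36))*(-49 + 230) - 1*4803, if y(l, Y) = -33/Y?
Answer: -29843702425/6112644 ≈ -4882.3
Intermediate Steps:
((175/859 - 326/(-1186)) + y(45, 36))*(-49 + 230) - 1*4803 = ((175/859 - 326/(-1186)) - 33/36)*(-49 + 230) - 1*4803 = ((175*(1/859) - 326*(-1/1186)) - 33*1/36)*181 - 4803 = ((175/859 + 163/593) - 11/12)*181 - 4803 = (243792/509387 - 11/12)*181 - 4803 = -2677753/6112644*181 - 4803 = -484673293/6112644 - 4803 = -29843702425/6112644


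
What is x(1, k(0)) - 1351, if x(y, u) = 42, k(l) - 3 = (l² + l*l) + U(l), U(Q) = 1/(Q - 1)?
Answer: -1309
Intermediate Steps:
U(Q) = 1/(-1 + Q)
k(l) = 3 + 1/(-1 + l) + 2*l² (k(l) = 3 + ((l² + l*l) + 1/(-1 + l)) = 3 + ((l² + l²) + 1/(-1 + l)) = 3 + (2*l² + 1/(-1 + l)) = 3 + (1/(-1 + l) + 2*l²) = 3 + 1/(-1 + l) + 2*l²)
x(1, k(0)) - 1351 = 42 - 1351 = -1309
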